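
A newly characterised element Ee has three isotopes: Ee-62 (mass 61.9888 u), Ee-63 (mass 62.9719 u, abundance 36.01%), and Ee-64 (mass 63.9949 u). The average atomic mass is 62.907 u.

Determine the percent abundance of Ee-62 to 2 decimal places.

35.87%

The remaining 63.99% is split between Ee-62 (fraction x) and Ee-64 (fraction 0.6399 − x).
Substituting: 61.9888x + 63.9949(0.6399 − x) = 40.23081881
(61.9888 − 63.9949)x = -0.7195177  ⇒  x = 0.35866, y = 0.28124
Ee-62: 35.87%, Ee-64: 28.12%.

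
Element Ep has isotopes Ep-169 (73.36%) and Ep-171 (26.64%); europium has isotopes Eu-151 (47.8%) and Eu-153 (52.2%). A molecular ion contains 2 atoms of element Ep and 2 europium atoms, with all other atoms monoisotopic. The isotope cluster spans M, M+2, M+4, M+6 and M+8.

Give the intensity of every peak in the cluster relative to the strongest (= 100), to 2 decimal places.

Element Ep pattern (n=2): 0.53816896 : 0.39086208 : 0.07096896
Europium pattern (n=2): 0.228484 : 0.499032 : 0.272484
Convolve the two distributions (both contribute in 2-u steps):
  M: 0.53816896×0.228484 = 0.122963
  M+2: 0.53816896×0.499032 + 0.39086208×0.228484 = 0.357869
  M+4: 0.53816896×0.272484 + 0.39086208×0.499032 + 0.07096896×0.228484 = 0.357910
  M+6: 0.39086208×0.272484 + 0.07096896×0.499032 = 0.141919
  M+8: 0.07096896×0.272484 = 0.019338
Scale to base peak (0.357910) = 100: 34.36 : 99.99 : 100.00 : 39.65 : 5.40

34.36 : 99.99 : 100.00 : 39.65 : 5.40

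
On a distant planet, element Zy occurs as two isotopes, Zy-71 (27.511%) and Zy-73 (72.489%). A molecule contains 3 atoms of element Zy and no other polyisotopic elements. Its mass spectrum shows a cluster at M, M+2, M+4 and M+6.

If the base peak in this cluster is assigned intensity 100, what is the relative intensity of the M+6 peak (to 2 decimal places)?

87.83

(0.27511 + 0.72489)^3 gives M 0.0208, M+2 0.1646, M+4 0.4337, M+6 0.3809; the largest is M+4.
P(M+4) = C(3,2) × 0.27511^1 × 0.72489^2 = 3 × 0.27511 × 0.52546551 = 0.433682 (base)
P(M+6) = C(3,3) × 0.27511^0 × 0.72489^3 = 1 × 1.0000 × 0.3809047 = 0.380905
Relative intensity = 0.380905 / 0.433682 × 100 = 87.83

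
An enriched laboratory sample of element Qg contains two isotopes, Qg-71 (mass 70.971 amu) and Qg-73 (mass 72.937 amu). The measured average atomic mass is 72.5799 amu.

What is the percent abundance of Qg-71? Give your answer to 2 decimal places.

18.16%

Writing the weighted mean with unknown fraction x of Qg-71:
70.971·x + 72.937·(1 − x) = 72.5799
(70.971 − 72.937)·x = 72.5799 − 72.937
x = -0.3571 / -1.966 = 0.18164 → 18.16% Qg-71, 81.84% Qg-73.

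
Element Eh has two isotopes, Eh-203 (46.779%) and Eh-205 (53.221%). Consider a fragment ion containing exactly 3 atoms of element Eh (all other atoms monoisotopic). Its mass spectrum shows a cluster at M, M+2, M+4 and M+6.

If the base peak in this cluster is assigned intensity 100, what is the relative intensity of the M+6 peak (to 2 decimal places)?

Binomial terms of (0.46779 + 0.53221)^3: M 0.1024, M+2 0.3494, M+4 0.3975, M+6 0.1507 → M+4 is the base peak.
P(M+4) = C(3,2) × 0.46779^1 × 0.53221^2 = 3 × 0.46779 × 0.28324748 = 0.397501 (base)
P(M+6) = C(3,3) × 0.46779^0 × 0.53221^3 = 1 × 1.0000 × 0.15074714 = 0.150747
Relative intensity = 0.150747 / 0.397501 × 100 = 37.92

37.92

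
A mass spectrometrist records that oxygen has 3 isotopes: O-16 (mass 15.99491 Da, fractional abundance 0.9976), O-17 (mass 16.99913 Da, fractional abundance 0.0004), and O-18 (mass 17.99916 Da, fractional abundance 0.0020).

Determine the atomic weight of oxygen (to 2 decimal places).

16.00 Da

Weight each isotope mass by its fractional abundance: 0.9976 × 15.99491 + 0.0004 × 16.99913 + 0.0020 × 17.99916
= 15.956522 + 0.006800 + 0.035998 = 15.999320 Da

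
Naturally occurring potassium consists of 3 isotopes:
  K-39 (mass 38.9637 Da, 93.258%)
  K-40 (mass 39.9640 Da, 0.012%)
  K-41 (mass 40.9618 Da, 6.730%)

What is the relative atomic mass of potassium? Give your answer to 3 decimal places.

Ar = Σ fᵢ·mᵢ = 0.93258 × 38.9637 + 0.00012 × 39.9640 + 0.06730 × 40.9618
= 36.33677 + 0.00480 + 2.75673 = 39.09830 Da

39.098 Da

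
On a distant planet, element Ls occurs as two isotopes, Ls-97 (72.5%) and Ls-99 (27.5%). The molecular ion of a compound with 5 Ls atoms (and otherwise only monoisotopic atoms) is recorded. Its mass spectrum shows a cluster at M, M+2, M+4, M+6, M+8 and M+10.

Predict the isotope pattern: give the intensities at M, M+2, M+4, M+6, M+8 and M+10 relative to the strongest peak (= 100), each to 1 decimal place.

Each Ls atom is independently Ls-97 (p = 0.725) or Ls-99 (q = 0.275); the cluster is the binomial expansion (p + q)^5.
P(M) = 0.725^5 = 0.200304
P(M+2) = 5 × 0.725^4 × 0.275^1 = 0.379887
P(M+4) = 10 × 0.725^3 × 0.275^2 = 0.288190
P(M+6) = 10 × 0.725^2 × 0.275^3 = 0.109314
P(M+8) = 5 × 0.725^1 × 0.275^4 = 0.020732
P(M+10) = 0.275^5 = 0.001573
The M+2 peak is largest (0.379887); scaling to 100 gives 52.7 : 100.0 : 75.9 : 28.8 : 5.5 : 0.4.

52.7 : 100.0 : 75.9 : 28.8 : 5.5 : 0.4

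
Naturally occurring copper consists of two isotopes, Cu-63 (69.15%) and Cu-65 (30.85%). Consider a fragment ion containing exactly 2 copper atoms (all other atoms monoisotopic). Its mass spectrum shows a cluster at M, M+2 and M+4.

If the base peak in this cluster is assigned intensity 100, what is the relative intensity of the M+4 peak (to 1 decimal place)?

19.9

(0.6915 + 0.3085)^2 gives M 0.4782, M+2 0.4267, M+4 0.0952; the largest is M.
P(M) = C(2,0) × 0.6915^2 × 0.3085^0 = 1 × 0.47817225 × 1.0000 = 0.478172 (base)
P(M+4) = C(2,2) × 0.6915^0 × 0.3085^2 = 1 × 1.0000 × 0.09517225 = 0.095172
Relative intensity = 0.095172 / 0.478172 × 100 = 19.9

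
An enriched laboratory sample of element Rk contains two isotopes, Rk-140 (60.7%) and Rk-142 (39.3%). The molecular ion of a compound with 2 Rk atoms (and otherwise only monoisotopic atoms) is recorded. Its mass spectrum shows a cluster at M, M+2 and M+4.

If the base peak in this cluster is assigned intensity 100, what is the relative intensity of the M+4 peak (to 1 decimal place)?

32.4

Binomial terms of (0.607 + 0.393)^2: M 0.3684, M+2 0.4771, M+4 0.1544 → M+2 is the base peak.
P(M+2) = C(2,1) × 0.607^1 × 0.393^1 = 2 × 0.6070 × 0.3930 = 0.477102 (base)
P(M+4) = C(2,2) × 0.607^0 × 0.393^2 = 1 × 1.0000 × 0.154449 = 0.154449
Relative intensity = 0.154449 / 0.477102 × 100 = 32.4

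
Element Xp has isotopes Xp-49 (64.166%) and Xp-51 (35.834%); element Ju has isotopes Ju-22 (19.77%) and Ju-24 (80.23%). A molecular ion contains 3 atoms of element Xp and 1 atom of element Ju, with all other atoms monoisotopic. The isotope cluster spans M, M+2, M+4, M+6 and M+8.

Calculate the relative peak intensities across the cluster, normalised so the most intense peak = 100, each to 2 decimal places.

Element Xp pattern (n=3): 0.2641891 : 0.44261536 : 0.24718198 : 0.04601356
Element Ju pattern (n=1): 0.1977 : 0.8023
Convolve the two distributions (both contribute in 2-u steps):
  M: 0.2641891×0.1977 = 0.052230
  M+2: 0.2641891×0.8023 + 0.44261536×0.1977 = 0.299464
  M+4: 0.44261536×0.8023 + 0.24718198×0.1977 = 0.403978
  M+6: 0.24718198×0.8023 + 0.04601356×0.1977 = 0.207411
  M+8: 0.04601356×0.8023 = 0.036917
Scale to base peak (0.403978) = 100: 12.93 : 74.13 : 100.00 : 51.34 : 9.14

12.93 : 74.13 : 100.00 : 51.34 : 9.14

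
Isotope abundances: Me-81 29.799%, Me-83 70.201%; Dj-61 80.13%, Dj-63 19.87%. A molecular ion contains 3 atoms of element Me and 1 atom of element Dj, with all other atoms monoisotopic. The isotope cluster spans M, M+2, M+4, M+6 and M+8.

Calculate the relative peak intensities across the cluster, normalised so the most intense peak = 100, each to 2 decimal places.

Element Me pattern (n=3): 0.02646093 : 0.18701134 : 0.44056454 : 0.34596319
Element Dj pattern (n=1): 0.8013 : 0.1987
Convolve the two distributions (both contribute in 2-u steps):
  M: 0.02646093×0.8013 = 0.021203
  M+2: 0.02646093×0.1987 + 0.18701134×0.8013 = 0.155110
  M+4: 0.18701134×0.1987 + 0.44056454×0.8013 = 0.390184
  M+6: 0.44056454×0.1987 + 0.34596319×0.8013 = 0.364760
  M+8: 0.34596319×0.1987 = 0.068743
Scale to base peak (0.390184) = 100: 5.43 : 39.75 : 100.00 : 93.48 : 17.62

5.43 : 39.75 : 100.00 : 93.48 : 17.62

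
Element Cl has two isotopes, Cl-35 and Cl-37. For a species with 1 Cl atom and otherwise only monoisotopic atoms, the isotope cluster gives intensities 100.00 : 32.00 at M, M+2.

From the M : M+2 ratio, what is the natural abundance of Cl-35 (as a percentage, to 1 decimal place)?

75.8%

Let p = fractional abundance of Cl-35. I(M+2)/I(M) = [C(1,1)·p^0·(1−p)] / p^1 = 1·(1−p)/p = 32.00/100.00 = 0.3200
(1−p)/p = 0.3200/1 = 0.3200  ⇒  p = 1/(1 + 0.3200) = 0.7576
Cl-35: 75.8%, Cl-37: 24.2%.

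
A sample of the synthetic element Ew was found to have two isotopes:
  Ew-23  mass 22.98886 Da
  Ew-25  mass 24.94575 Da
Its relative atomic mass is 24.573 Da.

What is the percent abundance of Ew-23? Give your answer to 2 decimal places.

19.05%

Let x be the fractional abundance of Ew-23; then Ew-25 has abundance 1 − x.
22.98886·x + 24.94575·(1 − x) = 24.573
(22.98886 − 24.94575)·x = 24.573 − 24.94575
x = -0.37275 / -1.95689 = 0.19048 → 19.05% Ew-23, 80.95% Ew-25.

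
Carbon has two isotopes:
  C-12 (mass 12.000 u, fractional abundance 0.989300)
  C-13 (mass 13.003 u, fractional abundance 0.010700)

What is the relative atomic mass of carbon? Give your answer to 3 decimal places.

The abundance-weighted mean is 0.989300 × 12.000 + 0.010700 × 13.003
= 11.8716 + 0.1391 = 12.0107 u

12.011 u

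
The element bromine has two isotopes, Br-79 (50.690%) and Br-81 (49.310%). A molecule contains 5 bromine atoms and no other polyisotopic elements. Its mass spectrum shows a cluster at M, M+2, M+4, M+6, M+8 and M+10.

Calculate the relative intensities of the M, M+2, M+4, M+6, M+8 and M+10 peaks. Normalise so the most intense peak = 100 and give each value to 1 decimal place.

10.6 : 51.4 : 100.0 : 97.3 : 47.3 : 9.2

Each Br atom is independently Br-79 (p = 0.50690) or Br-81 (q = 0.49310); the cluster is the binomial expansion (p + q)^5.
P(M) = 0.50690^5 = 0.033467
P(M+2) = 5 × 0.50690^4 × 0.49310^1 = 0.162777
P(M+4) = 10 × 0.50690^3 × 0.49310^2 = 0.316692
P(M+6) = 10 × 0.50690^2 × 0.49310^3 = 0.308070
P(M+8) = 5 × 0.50690^1 × 0.49310^4 = 0.149842
P(M+10) = 0.49310^5 = 0.029152
The M+4 peak is largest (0.316692); scaling to 100 gives 10.6 : 51.4 : 100.0 : 97.3 : 47.3 : 9.2.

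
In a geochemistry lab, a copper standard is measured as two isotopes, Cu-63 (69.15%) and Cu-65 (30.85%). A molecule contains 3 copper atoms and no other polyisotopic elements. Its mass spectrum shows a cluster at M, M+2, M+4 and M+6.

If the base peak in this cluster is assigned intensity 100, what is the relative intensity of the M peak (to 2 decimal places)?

74.72

Term probabilities: M 0.3307, M+2 0.4425, M+4 0.1974, M+6 0.0294. Base peak = M+2.
P(M+2) = C(3,1) × 0.6915^2 × 0.3085^1 = 3 × 0.47817225 × 0.3085 = 0.442548 (base)
P(M) = C(3,0) × 0.6915^3 × 0.3085^0 = 1 × 0.33065611 × 1.0000 = 0.330656
Relative intensity = 0.330656 / 0.442548 × 100 = 74.72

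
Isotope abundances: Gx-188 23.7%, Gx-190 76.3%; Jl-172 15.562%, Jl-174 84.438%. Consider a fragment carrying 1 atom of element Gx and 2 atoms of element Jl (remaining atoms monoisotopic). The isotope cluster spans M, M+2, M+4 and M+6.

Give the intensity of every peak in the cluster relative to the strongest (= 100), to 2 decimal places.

Element Gx pattern (n=1): 0.2370 : 0.7630
Element Jl pattern (n=2): 0.02421758 : 0.26280483 : 0.71297758
Convolve the two distributions (both contribute in 2-u steps):
  M: 0.2370×0.02421758 = 0.005740
  M+2: 0.2370×0.26280483 + 0.7630×0.02421758 = 0.080763
  M+4: 0.2370×0.71297758 + 0.7630×0.26280483 = 0.369496
  M+6: 0.7630×0.71297758 = 0.544002
Scale to base peak (0.544002) = 100: 1.06 : 14.85 : 67.92 : 100.00

1.06 : 14.85 : 67.92 : 100.00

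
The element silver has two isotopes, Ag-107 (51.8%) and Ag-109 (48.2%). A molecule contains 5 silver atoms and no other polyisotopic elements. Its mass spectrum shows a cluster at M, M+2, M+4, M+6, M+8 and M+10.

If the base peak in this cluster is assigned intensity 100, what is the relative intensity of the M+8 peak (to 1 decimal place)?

43.3

Term probabilities: M 0.0373, M+2 0.1735, M+4 0.3229, M+6 0.3005, M+8 0.1398, M+10 0.0260. Base peak = M+4.
P(M+4) = C(5,2) × 0.518^3 × 0.482^2 = 10 × 0.13899183 × 0.232324 = 0.322911 (base)
P(M+8) = C(5,4) × 0.518^1 × 0.482^4 = 5 × 0.5180 × 0.05397444 = 0.139794
Relative intensity = 0.139794 / 0.322911 × 100 = 43.3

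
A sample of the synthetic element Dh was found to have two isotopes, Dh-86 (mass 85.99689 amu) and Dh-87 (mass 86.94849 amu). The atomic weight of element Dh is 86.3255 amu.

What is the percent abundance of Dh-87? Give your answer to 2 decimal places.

34.53%

Writing the weighted mean with unknown fraction x of Dh-86:
85.99689·x + 86.94849·(1 − x) = 86.3255
(85.99689 − 86.94849)·x = 86.3255 − 86.94849
x = -0.62299 / -0.95160 = 0.65468 → 65.47% Dh-86, 34.53% Dh-87.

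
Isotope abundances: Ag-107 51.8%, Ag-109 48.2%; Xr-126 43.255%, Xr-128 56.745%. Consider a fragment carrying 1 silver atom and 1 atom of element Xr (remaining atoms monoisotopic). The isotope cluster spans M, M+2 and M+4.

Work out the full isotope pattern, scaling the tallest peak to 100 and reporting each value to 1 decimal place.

Silver pattern (n=1): 0.5180 : 0.4820
Element Xr pattern (n=1): 0.43255 : 0.56745
Convolve the two distributions (both contribute in 2-u steps):
  M: 0.5180×0.43255 = 0.224061
  M+2: 0.5180×0.56745 + 0.4820×0.43255 = 0.502428
  M+4: 0.4820×0.56745 = 0.273511
Scale to base peak (0.502428) = 100: 44.6 : 100.0 : 54.4

44.6 : 100.0 : 54.4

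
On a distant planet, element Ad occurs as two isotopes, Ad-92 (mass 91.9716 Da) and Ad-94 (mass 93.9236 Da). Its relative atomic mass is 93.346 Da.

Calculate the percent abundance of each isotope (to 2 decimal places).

Ad-92: 29.59%, Ad-94: 70.41%

Writing the weighted mean with unknown fraction x of Ad-92:
91.9716·x + 93.9236·(1 − x) = 93.346
(91.9716 − 93.9236)·x = 93.346 − 93.9236
x = -0.5776 / -1.9520 = 0.29590 → 29.59% Ad-92, 70.41% Ad-94.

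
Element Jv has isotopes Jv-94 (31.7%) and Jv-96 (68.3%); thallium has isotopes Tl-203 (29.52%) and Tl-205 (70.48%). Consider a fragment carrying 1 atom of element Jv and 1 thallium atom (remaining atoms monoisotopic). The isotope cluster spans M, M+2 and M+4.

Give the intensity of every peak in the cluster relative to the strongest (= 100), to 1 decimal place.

19.4 : 88.3 : 100.0

Element Jv pattern (n=1): 0.3170 : 0.6830
Thallium pattern (n=1): 0.2952 : 0.7048
Convolve the two distributions (both contribute in 2-u steps):
  M: 0.3170×0.2952 = 0.093578
  M+2: 0.3170×0.7048 + 0.6830×0.2952 = 0.425043
  M+4: 0.6830×0.7048 = 0.481378
Scale to base peak (0.481378) = 100: 19.4 : 88.3 : 100.0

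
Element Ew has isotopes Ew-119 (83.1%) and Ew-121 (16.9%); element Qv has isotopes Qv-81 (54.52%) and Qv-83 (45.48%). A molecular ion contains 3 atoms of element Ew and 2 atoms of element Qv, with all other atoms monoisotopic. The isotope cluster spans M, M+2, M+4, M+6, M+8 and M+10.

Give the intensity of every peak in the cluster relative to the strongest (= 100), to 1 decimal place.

43.9 : 100.0 : 80.7 : 28.1 : 4.4 : 0.3

Element Ew pattern (n=3): 0.57385619 : 0.35011443 : 0.07120257 : 0.00482681
Element Qv pattern (n=2): 0.29724304 : 0.49591392 : 0.20684304
Convolve the two distributions (both contribute in 2-u steps):
  M: 0.57385619×0.29724304 = 0.170575
  M+2: 0.57385619×0.49591392 + 0.35011443×0.29724304 = 0.388652
  M+4: 0.57385619×0.20684304 + 0.35011443×0.49591392 + 0.07120257×0.29724304 = 0.313489
  M+6: 0.35011443×0.20684304 + 0.07120257×0.49591392 + 0.00482681×0.29724304 = 0.109164
  M+8: 0.07120257×0.20684304 + 0.00482681×0.49591392 = 0.017121
  M+10: 0.00482681×0.20684304 = 0.000998
Scale to base peak (0.388652) = 100: 43.9 : 100.0 : 80.7 : 28.1 : 4.4 : 0.3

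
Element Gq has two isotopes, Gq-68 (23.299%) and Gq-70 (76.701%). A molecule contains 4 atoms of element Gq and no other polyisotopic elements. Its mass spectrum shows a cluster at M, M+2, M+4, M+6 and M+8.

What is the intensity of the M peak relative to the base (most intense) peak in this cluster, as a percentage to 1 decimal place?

0.7%

Term probabilities: M 0.0029, M+2 0.0388, M+4 0.1916, M+6 0.4205, M+8 0.3461. Base peak = M+6.
P(M+6) = C(4,3) × 0.23299^1 × 0.76701^3 = 4 × 0.23299 × 0.45123531 = 0.420533 (base)
P(M) = C(4,0) × 0.23299^4 × 0.76701^0 = 1 × 0.00294679 × 1.0000 = 0.002947
Relative intensity = 0.002947 / 0.420533 × 100 = 0.7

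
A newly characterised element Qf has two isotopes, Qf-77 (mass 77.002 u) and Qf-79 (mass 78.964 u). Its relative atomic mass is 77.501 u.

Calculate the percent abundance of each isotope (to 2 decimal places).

Qf-77: 74.57%, Qf-79: 25.43%

Let x be the fractional abundance of Qf-77; then Qf-79 has abundance 1 − x.
77.002·x + 78.964·(1 − x) = 77.501
(77.002 − 78.964)·x = 77.501 − 78.964
x = -1.463 / -1.962 = 0.74567 → 74.57% Qf-77, 25.43% Qf-79.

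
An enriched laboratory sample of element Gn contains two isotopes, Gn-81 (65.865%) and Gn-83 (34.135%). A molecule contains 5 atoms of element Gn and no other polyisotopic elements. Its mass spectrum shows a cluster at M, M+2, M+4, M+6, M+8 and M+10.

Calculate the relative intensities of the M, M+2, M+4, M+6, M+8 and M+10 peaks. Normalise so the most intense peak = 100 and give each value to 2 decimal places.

Each Gn atom is independently Gn-81 (p = 0.65865) or Gn-83 (q = 0.34135); the cluster is the binomial expansion (p + q)^5.
P(M) = 0.65865^5 = 0.123958
P(M+2) = 5 × 0.65865^4 × 0.34135^1 = 0.321210
P(M+4) = 10 × 0.65865^3 × 0.34135^2 = 0.332938
P(M+6) = 10 × 0.65865^2 × 0.34135^3 = 0.172548
P(M+8) = 5 × 0.65865^1 × 0.34135^4 = 0.044712
P(M+10) = 0.34135^5 = 0.004634
The M+4 peak is largest (0.332938); scaling to 100 gives 37.23 : 96.48 : 100.00 : 51.83 : 13.43 : 1.39.

37.23 : 96.48 : 100.00 : 51.83 : 13.43 : 1.39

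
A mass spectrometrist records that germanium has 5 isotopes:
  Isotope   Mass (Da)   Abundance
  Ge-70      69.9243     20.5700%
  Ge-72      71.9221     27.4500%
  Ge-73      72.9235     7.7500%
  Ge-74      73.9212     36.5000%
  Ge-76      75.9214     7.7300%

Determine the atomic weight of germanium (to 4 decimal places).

Weight each isotope mass by its fractional abundance: 0.205700 × 69.9243 + 0.274500 × 71.9221 + 0.077500 × 72.9235 + 0.365000 × 73.9212 + 0.077300 × 75.9214
= 14.38343 + 19.74262 + 5.65157 + 26.98124 + 5.86872 = 72.62758 Da

72.6276 Da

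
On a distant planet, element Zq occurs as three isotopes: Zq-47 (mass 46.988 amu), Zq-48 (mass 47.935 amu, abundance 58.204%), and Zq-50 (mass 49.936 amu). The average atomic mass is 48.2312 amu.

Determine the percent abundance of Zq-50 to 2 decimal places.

23.47%

Let x and y be the fractions of Zq-47 and Zq-50. Then x + y = 1 − 0.58204 = 0.41796 and 46.988x + 49.936y = 48.2312 − 0.58204×47.935 = 20.3311126.
Substituting: 46.988x + 49.936(0.41796 − x) = 20.3311126
(46.988 − 49.936)x = -0.54013796  ⇒  x = 0.18322, y = 0.23474
Zq-47: 18.32%, Zq-50: 23.47%.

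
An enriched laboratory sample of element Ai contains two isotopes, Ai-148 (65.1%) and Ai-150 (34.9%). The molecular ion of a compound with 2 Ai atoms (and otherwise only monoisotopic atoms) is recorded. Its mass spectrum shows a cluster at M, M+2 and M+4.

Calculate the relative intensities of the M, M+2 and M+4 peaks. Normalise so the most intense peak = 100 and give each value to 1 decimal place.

93.3 : 100.0 : 26.8

The 2 Ai atoms are independent, so intensities follow the terms of (0.651 + 0.349)^2.
P(M) = 0.651^2 = 0.423801
P(M+2) = 2 × 0.651^1 × 0.349^1 = 0.454398
P(M+4) = 0.349^2 = 0.121801
The M+2 peak is largest (0.454398); scaling to 100 gives 93.3 : 100.0 : 26.8.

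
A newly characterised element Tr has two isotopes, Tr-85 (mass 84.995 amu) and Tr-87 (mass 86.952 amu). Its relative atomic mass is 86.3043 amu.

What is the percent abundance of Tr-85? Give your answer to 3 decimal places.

With x = fraction of Tr-85 (so Tr-87 is 1 − x):
84.995·x + 86.952·(1 − x) = 86.3043
(84.995 − 86.952)·x = 86.3043 − 86.952
x = -0.6477 / -1.957 = 0.33097 → 33.097% Tr-85, 66.903% Tr-87.

33.097%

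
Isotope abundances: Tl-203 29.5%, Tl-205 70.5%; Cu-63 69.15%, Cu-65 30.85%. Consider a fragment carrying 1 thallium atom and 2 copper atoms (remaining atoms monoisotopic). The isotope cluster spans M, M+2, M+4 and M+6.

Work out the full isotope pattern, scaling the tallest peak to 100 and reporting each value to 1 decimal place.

Thallium pattern (n=1): 0.2950 : 0.7050
Copper pattern (n=2): 0.47817225 : 0.4266555 : 0.09517225
Convolve the two distributions (both contribute in 2-u steps):
  M: 0.2950×0.47817225 = 0.141061
  M+2: 0.2950×0.4266555 + 0.7050×0.47817225 = 0.462975
  M+4: 0.2950×0.09517225 + 0.7050×0.4266555 = 0.328868
  M+6: 0.7050×0.09517225 = 0.067096
Scale to base peak (0.462975) = 100: 30.5 : 100.0 : 71.0 : 14.5

30.5 : 100.0 : 71.0 : 14.5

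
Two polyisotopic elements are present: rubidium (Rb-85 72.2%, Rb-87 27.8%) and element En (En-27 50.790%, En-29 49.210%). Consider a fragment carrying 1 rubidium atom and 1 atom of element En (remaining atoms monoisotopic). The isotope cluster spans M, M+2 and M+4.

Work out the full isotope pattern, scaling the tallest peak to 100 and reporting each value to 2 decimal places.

Rubidium pattern (n=1): 0.7220 : 0.2780
Element En pattern (n=1): 0.5079 : 0.4921
Convolve the two distributions (both contribute in 2-u steps):
  M: 0.7220×0.5079 = 0.366704
  M+2: 0.7220×0.4921 + 0.2780×0.5079 = 0.496492
  M+4: 0.2780×0.4921 = 0.136804
Scale to base peak (0.496492) = 100: 73.86 : 100.00 : 27.55

73.86 : 100.00 : 27.55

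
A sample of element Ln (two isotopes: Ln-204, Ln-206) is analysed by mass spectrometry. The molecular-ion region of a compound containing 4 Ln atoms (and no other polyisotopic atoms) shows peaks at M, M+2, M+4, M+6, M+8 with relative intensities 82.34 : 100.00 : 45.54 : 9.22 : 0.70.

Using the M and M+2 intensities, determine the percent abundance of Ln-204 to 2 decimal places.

Let p = fractional abundance of Ln-204. I(M+2)/I(M) = [C(4,1)·p^3·(1−p)] / p^4 = 4·(1−p)/p = 100.00/82.34 = 1.2145
(1−p)/p = 1.2145/4 = 0.3036  ⇒  p = 1/(1 + 0.3036) = 0.7671
Ln-204: 76.71%, Ln-206: 23.29%.

76.71%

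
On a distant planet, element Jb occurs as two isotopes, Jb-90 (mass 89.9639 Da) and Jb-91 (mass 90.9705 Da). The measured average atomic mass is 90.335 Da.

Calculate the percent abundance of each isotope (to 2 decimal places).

Let x be the fractional abundance of Jb-90; then Jb-91 has abundance 1 − x.
89.9639·x + 90.9705·(1 − x) = 90.335
(89.9639 − 90.9705)·x = 90.335 − 90.9705
x = -0.6355 / -1.0066 = 0.63133 → 63.13% Jb-90, 36.87% Jb-91.

Jb-90: 63.13%, Jb-91: 36.87%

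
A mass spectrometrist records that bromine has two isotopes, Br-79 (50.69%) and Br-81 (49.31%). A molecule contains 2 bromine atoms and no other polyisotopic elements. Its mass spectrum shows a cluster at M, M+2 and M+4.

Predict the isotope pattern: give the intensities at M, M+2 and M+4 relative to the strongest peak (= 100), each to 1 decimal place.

51.4 : 100.0 : 48.6

The 2 Br atoms are independent, so intensities follow the terms of (0.5069 + 0.4931)^2.
P(M) = 0.5069^2 = 0.256948
P(M+2) = 2 × 0.5069^1 × 0.4931^1 = 0.499905
P(M+4) = 0.4931^2 = 0.243148
The M+2 peak is largest (0.499905); scaling to 100 gives 51.4 : 100.0 : 48.6.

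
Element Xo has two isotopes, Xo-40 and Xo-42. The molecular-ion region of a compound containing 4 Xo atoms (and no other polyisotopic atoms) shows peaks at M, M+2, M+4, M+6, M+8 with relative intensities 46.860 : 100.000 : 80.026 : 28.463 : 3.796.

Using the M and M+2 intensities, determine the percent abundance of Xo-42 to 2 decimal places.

If p is the fraction of Xo that is Xo-40, then I(M+2)/I(M) = [C(4,1)·p^3·(1−p)] / p^4 = 4·(1−p)/p = 100.000/46.860 = 2.1340
(1−p)/p = 2.1340/4 = 0.5335  ⇒  p = 1/(1 + 0.5335) = 0.6521
Xo-40: 65.21%, Xo-42: 34.79%.

34.79%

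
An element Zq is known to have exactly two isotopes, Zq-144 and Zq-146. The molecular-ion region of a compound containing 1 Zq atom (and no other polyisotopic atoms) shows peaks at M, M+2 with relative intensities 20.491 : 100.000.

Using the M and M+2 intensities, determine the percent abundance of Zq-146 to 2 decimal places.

Let p = fractional abundance of Zq-144. I(M+2)/I(M) = [C(1,1)·p^0·(1−p)] / p^1 = 1·(1−p)/p = 100.000/20.491 = 4.8802
(1−p)/p = 4.8802/1 = 4.8802  ⇒  p = 1/(1 + 4.8802) = 0.1701
Zq-144: 17.01%, Zq-146: 82.99%.

82.99%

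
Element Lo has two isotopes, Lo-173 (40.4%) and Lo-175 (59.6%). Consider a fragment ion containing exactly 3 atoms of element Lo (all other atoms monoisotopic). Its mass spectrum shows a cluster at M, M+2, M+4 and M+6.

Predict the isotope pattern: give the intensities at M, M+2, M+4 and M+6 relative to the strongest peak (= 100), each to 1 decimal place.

Each Lo atom is independently Lo-173 (p = 0.404) or Lo-175 (q = 0.596); the cluster is the binomial expansion (p + q)^3.
P(M) = 0.404^3 = 0.065939
P(M+2) = 3 × 0.404^2 × 0.596^1 = 0.291830
P(M+4) = 3 × 0.404^1 × 0.596^2 = 0.430522
P(M+6) = 0.596^3 = 0.211709
The M+4 peak is largest (0.430522); scaling to 100 gives 15.3 : 67.8 : 100.0 : 49.2.

15.3 : 67.8 : 100.0 : 49.2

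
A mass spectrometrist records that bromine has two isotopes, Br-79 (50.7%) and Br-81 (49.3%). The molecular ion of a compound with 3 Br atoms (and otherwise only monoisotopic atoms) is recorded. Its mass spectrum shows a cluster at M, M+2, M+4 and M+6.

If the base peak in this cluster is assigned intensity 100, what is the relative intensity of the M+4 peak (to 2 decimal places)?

(0.507 + 0.493)^3 gives M 0.1303, M+2 0.3802, M+4 0.3697, M+6 0.1198; the largest is M+2.
P(M+2) = C(3,1) × 0.507^2 × 0.493^1 = 3 × 0.257049 × 0.4930 = 0.380175 (base)
P(M+4) = C(3,2) × 0.507^1 × 0.493^2 = 3 × 0.5070 × 0.243049 = 0.369678
Relative intensity = 0.369678 / 0.380175 × 100 = 97.24

97.24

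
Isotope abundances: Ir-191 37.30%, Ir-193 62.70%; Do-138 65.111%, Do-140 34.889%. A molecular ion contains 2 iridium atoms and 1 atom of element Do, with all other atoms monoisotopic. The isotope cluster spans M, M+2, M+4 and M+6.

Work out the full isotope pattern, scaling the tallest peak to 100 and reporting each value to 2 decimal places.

21.61 : 84.24 : 100.00 : 32.72

Iridium pattern (n=2): 0.139129 : 0.467742 : 0.393129
Element Do pattern (n=1): 0.65111 : 0.34889
Convolve the two distributions (both contribute in 2-u steps):
  M: 0.139129×0.65111 = 0.090588
  M+2: 0.139129×0.34889 + 0.467742×0.65111 = 0.353092
  M+4: 0.467742×0.34889 + 0.393129×0.65111 = 0.419161
  M+6: 0.393129×0.34889 = 0.137159
Scale to base peak (0.419161) = 100: 21.61 : 84.24 : 100.00 : 32.72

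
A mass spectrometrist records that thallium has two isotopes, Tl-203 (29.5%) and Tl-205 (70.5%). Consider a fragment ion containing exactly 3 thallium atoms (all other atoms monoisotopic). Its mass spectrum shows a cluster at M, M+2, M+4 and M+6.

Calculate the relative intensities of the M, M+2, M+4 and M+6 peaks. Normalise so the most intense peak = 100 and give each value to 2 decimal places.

The 3 Tl atoms are independent, so intensities follow the terms of (0.295 + 0.705)^3.
P(M) = 0.295^3 = 0.025672
P(M+2) = 3 × 0.295^2 × 0.705^1 = 0.184058
P(M+4) = 3 × 0.295^1 × 0.705^2 = 0.439867
P(M+6) = 0.705^3 = 0.350403
The M+4 peak is largest (0.439867); scaling to 100 gives 5.84 : 41.84 : 100.00 : 79.66.

5.84 : 41.84 : 100.00 : 79.66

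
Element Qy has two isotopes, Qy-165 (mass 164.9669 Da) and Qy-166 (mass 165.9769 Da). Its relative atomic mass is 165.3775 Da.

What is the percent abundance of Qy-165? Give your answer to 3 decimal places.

59.347%

With x = fraction of Qy-165 (so Qy-166 is 1 − x):
164.9669·x + 165.9769·(1 − x) = 165.3775
(164.9669 − 165.9769)·x = 165.3775 − 165.9769
x = -0.5994 / -1.0100 = 0.59347 → 59.347% Qy-165, 40.653% Qy-166.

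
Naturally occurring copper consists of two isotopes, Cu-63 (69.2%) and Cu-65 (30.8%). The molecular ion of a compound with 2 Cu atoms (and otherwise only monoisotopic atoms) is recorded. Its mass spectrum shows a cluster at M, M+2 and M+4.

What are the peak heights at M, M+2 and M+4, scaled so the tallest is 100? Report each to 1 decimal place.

Expanding (0.692 + 0.308)^2:
P(M) = 0.692^2 = 0.478864
P(M+2) = 2 × 0.692^1 × 0.308^1 = 0.426272
P(M+4) = 0.308^2 = 0.094864
The M peak is largest (0.478864); scaling to 100 gives 100.0 : 89.0 : 19.8.

100.0 : 89.0 : 19.8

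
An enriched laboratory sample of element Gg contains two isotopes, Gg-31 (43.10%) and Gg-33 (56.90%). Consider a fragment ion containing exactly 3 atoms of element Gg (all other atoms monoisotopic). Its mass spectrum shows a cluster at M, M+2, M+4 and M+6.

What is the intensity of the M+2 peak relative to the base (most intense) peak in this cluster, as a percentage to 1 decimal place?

Term probabilities: M 0.0801, M+2 0.3171, M+4 0.4186, M+6 0.1842. Base peak = M+4.
P(M+4) = C(3,2) × 0.4310^1 × 0.5690^2 = 3 × 0.4310 × 0.323761 = 0.418623 (base)
P(M+2) = C(3,1) × 0.4310^2 × 0.5690^1 = 3 × 0.185761 × 0.5690 = 0.317094
Relative intensity = 0.317094 / 0.418623 × 100 = 75.7

75.7%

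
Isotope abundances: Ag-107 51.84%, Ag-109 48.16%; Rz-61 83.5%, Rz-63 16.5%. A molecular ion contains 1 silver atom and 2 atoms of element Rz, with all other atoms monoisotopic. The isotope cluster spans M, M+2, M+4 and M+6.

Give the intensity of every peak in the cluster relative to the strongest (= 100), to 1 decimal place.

Silver pattern (n=1): 0.5184 : 0.4816
Element Rz pattern (n=2): 0.697225 : 0.27555 : 0.027225
Convolve the two distributions (both contribute in 2-u steps):
  M: 0.5184×0.697225 = 0.361441
  M+2: 0.5184×0.27555 + 0.4816×0.697225 = 0.478629
  M+4: 0.5184×0.027225 + 0.4816×0.27555 = 0.146818
  M+6: 0.4816×0.027225 = 0.013112
Scale to base peak (0.478629) = 100: 75.5 : 100.0 : 30.7 : 2.7

75.5 : 100.0 : 30.7 : 2.7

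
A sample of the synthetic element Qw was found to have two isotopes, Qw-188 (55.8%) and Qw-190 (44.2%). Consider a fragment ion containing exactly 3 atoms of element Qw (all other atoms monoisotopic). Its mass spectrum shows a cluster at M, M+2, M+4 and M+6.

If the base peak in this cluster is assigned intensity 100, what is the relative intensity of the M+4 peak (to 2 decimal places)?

79.21

Term probabilities: M 0.1737, M+2 0.4129, M+4 0.3270, M+6 0.0864. Base peak = M+2.
P(M+2) = C(3,1) × 0.558^2 × 0.442^1 = 3 × 0.311364 × 0.4420 = 0.412869 (base)
P(M+4) = C(3,2) × 0.558^1 × 0.442^2 = 3 × 0.5580 × 0.195364 = 0.327039
Relative intensity = 0.327039 / 0.412869 × 100 = 79.21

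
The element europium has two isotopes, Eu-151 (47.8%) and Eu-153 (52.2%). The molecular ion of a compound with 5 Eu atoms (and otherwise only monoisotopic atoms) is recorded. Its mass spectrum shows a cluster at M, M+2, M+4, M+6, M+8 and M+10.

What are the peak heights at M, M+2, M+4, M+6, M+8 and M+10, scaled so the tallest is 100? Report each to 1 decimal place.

7.7 : 41.9 : 91.6 : 100.0 : 54.6 : 11.9

Each Eu atom is independently Eu-151 (p = 0.478) or Eu-153 (q = 0.522); the cluster is the binomial expansion (p + q)^5.
P(M) = 0.478^5 = 0.024954
P(M+2) = 5 × 0.478^4 × 0.522^1 = 0.136255
P(M+4) = 10 × 0.478^3 × 0.522^2 = 0.297594
P(M+6) = 10 × 0.478^2 × 0.522^3 = 0.324988
P(M+8) = 5 × 0.478^1 × 0.522^4 = 0.177452
P(M+10) = 0.522^5 = 0.038757
The M+6 peak is largest (0.324988); scaling to 100 gives 7.7 : 41.9 : 91.6 : 100.0 : 54.6 : 11.9.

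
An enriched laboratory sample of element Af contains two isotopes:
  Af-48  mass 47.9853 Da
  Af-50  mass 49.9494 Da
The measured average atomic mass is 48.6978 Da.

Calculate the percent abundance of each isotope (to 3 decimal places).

Af-48: 63.724%, Af-50: 36.276%

Let x be the fractional abundance of Af-48; then Af-50 has abundance 1 − x.
47.9853·x + 49.9494·(1 − x) = 48.6978
(47.9853 − 49.9494)·x = 48.6978 − 49.9494
x = -1.2516 / -1.9641 = 0.63724 → 63.724% Af-48, 36.276% Af-50.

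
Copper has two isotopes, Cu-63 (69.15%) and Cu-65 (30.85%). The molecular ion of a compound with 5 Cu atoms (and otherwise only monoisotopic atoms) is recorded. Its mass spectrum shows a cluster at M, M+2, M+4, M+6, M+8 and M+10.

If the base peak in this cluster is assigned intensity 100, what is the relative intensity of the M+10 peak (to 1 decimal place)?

0.8

Binomial terms of (0.6915 + 0.3085)^5: M 0.1581, M+2 0.3527, M+4 0.3147, M+6 0.1404, M+8 0.0313, M+10 0.0028 → M+2 is the base peak.
P(M+2) = C(5,1) × 0.6915^4 × 0.3085^1 = 5 × 0.2286487 × 0.3085 = 0.352691 (base)
P(M+10) = C(5,5) × 0.6915^0 × 0.3085^5 = 1 × 1.0000 × 0.00279432 = 0.002794
Relative intensity = 0.002794 / 0.352691 × 100 = 0.8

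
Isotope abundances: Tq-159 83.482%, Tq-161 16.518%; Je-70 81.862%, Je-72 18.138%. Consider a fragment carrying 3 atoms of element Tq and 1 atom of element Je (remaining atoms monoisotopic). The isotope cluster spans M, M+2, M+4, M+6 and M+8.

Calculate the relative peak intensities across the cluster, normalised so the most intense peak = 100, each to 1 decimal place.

Element Tq pattern (n=3): 0.58180645 : 0.34535393 : 0.06833277 : 0.00450684
Element Je pattern (n=1): 0.81862 : 0.18138
Convolve the two distributions (both contribute in 2-u steps):
  M: 0.58180645×0.81862 = 0.476278
  M+2: 0.58180645×0.18138 + 0.34535393×0.81862 = 0.388242
  M+4: 0.34535393×0.18138 + 0.06833277×0.81862 = 0.118579
  M+6: 0.06833277×0.18138 + 0.00450684×0.81862 = 0.016084
  M+8: 0.00450684×0.18138 = 0.000817
Scale to base peak (0.476278) = 100: 100.0 : 81.5 : 24.9 : 3.4 : 0.2

100.0 : 81.5 : 24.9 : 3.4 : 0.2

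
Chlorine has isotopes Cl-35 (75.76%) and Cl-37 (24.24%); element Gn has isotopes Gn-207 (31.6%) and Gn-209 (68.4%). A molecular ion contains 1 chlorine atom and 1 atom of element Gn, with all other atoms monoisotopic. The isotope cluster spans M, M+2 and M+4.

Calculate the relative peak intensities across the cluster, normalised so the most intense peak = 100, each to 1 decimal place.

Chlorine pattern (n=1): 0.7576 : 0.2424
Element Gn pattern (n=1): 0.3160 : 0.6840
Convolve the two distributions (both contribute in 2-u steps):
  M: 0.7576×0.3160 = 0.239402
  M+2: 0.7576×0.6840 + 0.2424×0.3160 = 0.594797
  M+4: 0.2424×0.6840 = 0.165802
Scale to base peak (0.594797) = 100: 40.2 : 100.0 : 27.9

40.2 : 100.0 : 27.9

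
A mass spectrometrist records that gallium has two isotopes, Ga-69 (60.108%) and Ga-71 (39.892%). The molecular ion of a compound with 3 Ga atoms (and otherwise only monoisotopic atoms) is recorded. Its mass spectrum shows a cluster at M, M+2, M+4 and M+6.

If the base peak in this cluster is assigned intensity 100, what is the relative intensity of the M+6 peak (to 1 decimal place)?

14.7

(0.60108 + 0.39892)^3 gives M 0.2172, M+2 0.4324, M+4 0.2870, M+6 0.0635; the largest is M+2.
P(M+2) = C(3,1) × 0.60108^2 × 0.39892^1 = 3 × 0.36129717 × 0.39892 = 0.432386 (base)
P(M+6) = C(3,3) × 0.60108^0 × 0.39892^3 = 1 × 1.0000 × 0.063483 = 0.063483
Relative intensity = 0.063483 / 0.432386 × 100 = 14.7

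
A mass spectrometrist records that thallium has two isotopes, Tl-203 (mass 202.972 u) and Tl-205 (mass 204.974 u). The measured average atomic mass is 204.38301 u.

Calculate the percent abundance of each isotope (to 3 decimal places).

Writing the weighted mean with unknown fraction x of Tl-203:
202.972·x + 204.974·(1 − x) = 204.38301
(202.972 − 204.974)·x = 204.38301 − 204.974
x = -0.59099 / -2.002 = 0.29520 → 29.520% Tl-203, 70.480% Tl-205.

Tl-203: 29.520%, Tl-205: 70.480%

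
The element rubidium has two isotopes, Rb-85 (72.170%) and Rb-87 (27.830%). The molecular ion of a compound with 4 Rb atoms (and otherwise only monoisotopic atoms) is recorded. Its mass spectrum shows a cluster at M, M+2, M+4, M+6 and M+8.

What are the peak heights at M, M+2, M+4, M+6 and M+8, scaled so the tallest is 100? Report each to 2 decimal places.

64.83 : 100.00 : 57.84 : 14.87 : 1.43

The 4 Rb atoms are independent, so intensities follow the terms of (0.72170 + 0.27830)^4.
P(M) = 0.72170^4 = 0.271286
P(M+2) = 4 × 0.72170^3 × 0.27830^1 = 0.418450
P(M+4) = 6 × 0.72170^2 × 0.27830^2 = 0.242042
P(M+6) = 4 × 0.72170^1 × 0.27830^3 = 0.062224
P(M+8) = 0.27830^4 = 0.005999
The M+2 peak is largest (0.418450); scaling to 100 gives 64.83 : 100.00 : 57.84 : 14.87 : 1.43.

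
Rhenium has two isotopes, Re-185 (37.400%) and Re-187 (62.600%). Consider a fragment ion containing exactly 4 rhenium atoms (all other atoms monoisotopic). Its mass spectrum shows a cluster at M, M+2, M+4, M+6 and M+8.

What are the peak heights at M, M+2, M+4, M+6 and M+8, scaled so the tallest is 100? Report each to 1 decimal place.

Expanding (0.37400 + 0.62600)^4:
P(M) = 0.37400^4 = 0.019565
P(M+2) = 4 × 0.37400^3 × 0.62600^1 = 0.130993
P(M+4) = 6 × 0.37400^2 × 0.62600^2 = 0.328884
P(M+6) = 4 × 0.37400^1 × 0.62600^3 = 0.366990
P(M+8) = 0.62600^4 = 0.153567
The M+6 peak is largest (0.366990); scaling to 100 gives 5.3 : 35.7 : 89.6 : 100.0 : 41.8.

5.3 : 35.7 : 89.6 : 100.0 : 41.8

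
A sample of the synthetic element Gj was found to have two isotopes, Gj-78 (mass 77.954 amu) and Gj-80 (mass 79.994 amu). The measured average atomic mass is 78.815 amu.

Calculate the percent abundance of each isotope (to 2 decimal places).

Let x be the fractional abundance of Gj-78; then Gj-80 has abundance 1 − x.
77.954·x + 79.994·(1 − x) = 78.815
(77.954 − 79.994)·x = 78.815 − 79.994
x = -1.179 / -2.040 = 0.57794 → 57.79% Gj-78, 42.21% Gj-80.

Gj-78: 57.79%, Gj-80: 42.21%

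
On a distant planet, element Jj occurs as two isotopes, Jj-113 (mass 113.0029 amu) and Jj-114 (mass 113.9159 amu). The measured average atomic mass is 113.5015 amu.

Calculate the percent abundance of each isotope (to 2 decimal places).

Jj-113: 45.39%, Jj-114: 54.61%

With x = fraction of Jj-113 (so Jj-114 is 1 − x):
113.0029·x + 113.9159·(1 − x) = 113.5015
(113.0029 − 113.9159)·x = 113.5015 − 113.9159
x = -0.4144 / -0.9130 = 0.45389 → 45.39% Jj-113, 54.61% Jj-114.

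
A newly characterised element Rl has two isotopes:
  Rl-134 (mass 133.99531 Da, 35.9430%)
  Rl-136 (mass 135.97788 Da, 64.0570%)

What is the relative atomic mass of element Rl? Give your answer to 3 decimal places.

Average mass = Σ (abundance × isotope mass) = 0.359430 × 133.99531 + 0.640570 × 135.97788
= 48.161934 + 87.103351 = 135.265285 Da

135.265 Da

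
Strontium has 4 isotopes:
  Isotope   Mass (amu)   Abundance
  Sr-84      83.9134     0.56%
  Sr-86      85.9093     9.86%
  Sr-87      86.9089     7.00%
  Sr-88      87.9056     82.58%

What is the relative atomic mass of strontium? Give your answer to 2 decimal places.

87.62 amu

The abundance-weighted mean is 0.0056 × 83.9134 + 0.0986 × 85.9093 + 0.0700 × 86.9089 + 0.8258 × 87.9056
= 0.46992 + 8.47066 + 6.08362 + 72.59244 = 87.61664 amu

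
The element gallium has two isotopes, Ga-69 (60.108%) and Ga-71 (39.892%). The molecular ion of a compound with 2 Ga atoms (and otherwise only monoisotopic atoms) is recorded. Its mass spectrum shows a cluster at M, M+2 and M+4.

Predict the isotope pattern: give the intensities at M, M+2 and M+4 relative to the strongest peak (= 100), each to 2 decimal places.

Each Ga atom is independently Ga-69 (p = 0.60108) or Ga-71 (q = 0.39892); the cluster is the binomial expansion (p + q)^2.
P(M) = 0.60108^2 = 0.361297
P(M+2) = 2 × 0.60108^1 × 0.39892^1 = 0.479566
P(M+4) = 0.39892^2 = 0.159137
The M+2 peak is largest (0.479566); scaling to 100 gives 75.34 : 100.00 : 33.18.

75.34 : 100.00 : 33.18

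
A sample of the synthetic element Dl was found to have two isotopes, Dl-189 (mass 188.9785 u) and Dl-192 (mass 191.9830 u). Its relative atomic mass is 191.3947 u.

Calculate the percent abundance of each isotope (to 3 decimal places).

Dl-189: 19.581%, Dl-192: 80.419%

Let x be the fractional abundance of Dl-189; then Dl-192 has abundance 1 − x.
188.9785·x + 191.9830·(1 − x) = 191.3947
(188.9785 − 191.9830)·x = 191.3947 − 191.9830
x = -0.5883 / -3.0045 = 0.19581 → 19.581% Dl-189, 80.419% Dl-192.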